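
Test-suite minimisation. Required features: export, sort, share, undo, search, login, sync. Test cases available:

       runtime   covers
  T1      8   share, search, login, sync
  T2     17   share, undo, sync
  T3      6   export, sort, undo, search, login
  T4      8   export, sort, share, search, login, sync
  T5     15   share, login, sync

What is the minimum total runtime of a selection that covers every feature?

T1, T3 cover every feature at runtime 8 + 6 = 14.
Any cover uses at least 2 test cases; among all covering selections none totals below 14.

14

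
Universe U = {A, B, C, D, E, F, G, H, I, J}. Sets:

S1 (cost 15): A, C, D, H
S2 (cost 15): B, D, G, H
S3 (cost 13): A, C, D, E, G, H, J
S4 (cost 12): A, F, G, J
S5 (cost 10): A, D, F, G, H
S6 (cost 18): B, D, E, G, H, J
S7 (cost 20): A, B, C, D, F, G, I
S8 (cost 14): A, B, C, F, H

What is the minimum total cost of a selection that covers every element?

33

S3, S7 cover every element at cost 13 + 20 = 33.
Any cover uses at least 2 sets; among all covering selections none totals below 33.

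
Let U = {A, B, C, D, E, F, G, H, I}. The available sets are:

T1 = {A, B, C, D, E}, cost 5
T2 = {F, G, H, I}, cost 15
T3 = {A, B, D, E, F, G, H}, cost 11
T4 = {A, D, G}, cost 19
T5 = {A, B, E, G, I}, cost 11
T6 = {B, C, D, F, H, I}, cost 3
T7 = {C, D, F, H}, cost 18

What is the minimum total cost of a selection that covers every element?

T3, T6 cover every element at cost 11 + 3 = 14.
Any cover uses at least 2 sets; among all covering selections none totals below 14.

14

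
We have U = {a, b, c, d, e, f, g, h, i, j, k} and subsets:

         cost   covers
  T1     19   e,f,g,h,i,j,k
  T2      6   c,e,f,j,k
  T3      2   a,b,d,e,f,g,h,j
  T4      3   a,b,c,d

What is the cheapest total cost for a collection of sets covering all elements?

22

T1, T4 cover every element at cost 19 + 3 = 22.
Any cover uses at least 2 sets; among all covering selections none totals below 22.
Greedy by coverage-per-cost would pick T3, T2, T1 for 27 — worse than the optimum 22.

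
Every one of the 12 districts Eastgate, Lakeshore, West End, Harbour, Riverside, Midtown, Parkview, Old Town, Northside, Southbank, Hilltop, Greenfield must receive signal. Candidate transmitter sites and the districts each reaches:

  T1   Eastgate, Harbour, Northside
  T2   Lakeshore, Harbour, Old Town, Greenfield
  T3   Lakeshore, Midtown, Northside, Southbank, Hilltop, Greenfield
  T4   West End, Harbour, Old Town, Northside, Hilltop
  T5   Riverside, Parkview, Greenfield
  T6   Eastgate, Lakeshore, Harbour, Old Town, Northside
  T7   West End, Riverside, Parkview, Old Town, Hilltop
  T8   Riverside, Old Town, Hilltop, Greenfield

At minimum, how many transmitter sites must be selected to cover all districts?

T1, T3, T7 together cover {Eastgate, Lakeshore, West End, Harbour, Riverside, Midtown, Parkview, Old Town, Northside, Southbank, Hilltop, Greenfield} — every district.
No 2 of the 8 transmitter sites cover everything (all 28 pairs fall short), so 3 is minimum.

3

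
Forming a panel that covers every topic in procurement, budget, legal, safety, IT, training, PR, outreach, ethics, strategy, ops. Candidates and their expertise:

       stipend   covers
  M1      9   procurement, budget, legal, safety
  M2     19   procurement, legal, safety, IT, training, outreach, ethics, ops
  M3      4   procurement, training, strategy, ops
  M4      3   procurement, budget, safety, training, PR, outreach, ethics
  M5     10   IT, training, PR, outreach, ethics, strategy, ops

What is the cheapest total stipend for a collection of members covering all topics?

M1, M5 cover every topic at stipend 9 + 10 = 19.
Any cover uses at least 2 members; among all covering selections none totals below 19.

19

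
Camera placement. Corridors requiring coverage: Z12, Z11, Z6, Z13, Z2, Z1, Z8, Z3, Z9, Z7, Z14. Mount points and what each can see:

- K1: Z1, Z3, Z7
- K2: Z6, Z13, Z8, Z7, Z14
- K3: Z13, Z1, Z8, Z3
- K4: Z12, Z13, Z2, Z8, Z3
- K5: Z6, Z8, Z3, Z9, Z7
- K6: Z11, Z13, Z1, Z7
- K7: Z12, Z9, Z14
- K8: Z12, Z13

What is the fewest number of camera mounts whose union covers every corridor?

K2, K4, K5, K6 together cover {Z12, Z11, Z6, Z13, Z2, Z1, Z8, Z3, Z9, Z7, Z14} — every corridor.
No 3 of the 8 camera mounts cover everything (all 56 triples fall short), so 4 is minimum.

4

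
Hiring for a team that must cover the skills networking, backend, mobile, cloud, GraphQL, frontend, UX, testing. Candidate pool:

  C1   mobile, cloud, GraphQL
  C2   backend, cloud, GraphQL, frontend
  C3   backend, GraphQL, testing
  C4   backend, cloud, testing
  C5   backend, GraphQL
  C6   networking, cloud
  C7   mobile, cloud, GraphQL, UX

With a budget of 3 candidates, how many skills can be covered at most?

Choosing C2, C3, C7 covers {backend, mobile, cloud, GraphQL, frontend, UX, testing} — 7 skills.
No choice of 3 candidates does better; here networking is left uncovered.

7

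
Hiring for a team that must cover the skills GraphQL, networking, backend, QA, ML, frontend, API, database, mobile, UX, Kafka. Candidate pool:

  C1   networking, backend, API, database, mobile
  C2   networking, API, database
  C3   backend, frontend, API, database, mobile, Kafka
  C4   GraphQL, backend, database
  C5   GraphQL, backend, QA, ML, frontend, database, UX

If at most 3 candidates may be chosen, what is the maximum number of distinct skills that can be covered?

11

Choosing C1, C3, C5 covers {GraphQL, networking, backend, QA, ML, frontend, API, database, mobile, UX, Kafka} — 11 skills.
That is all 11 skills.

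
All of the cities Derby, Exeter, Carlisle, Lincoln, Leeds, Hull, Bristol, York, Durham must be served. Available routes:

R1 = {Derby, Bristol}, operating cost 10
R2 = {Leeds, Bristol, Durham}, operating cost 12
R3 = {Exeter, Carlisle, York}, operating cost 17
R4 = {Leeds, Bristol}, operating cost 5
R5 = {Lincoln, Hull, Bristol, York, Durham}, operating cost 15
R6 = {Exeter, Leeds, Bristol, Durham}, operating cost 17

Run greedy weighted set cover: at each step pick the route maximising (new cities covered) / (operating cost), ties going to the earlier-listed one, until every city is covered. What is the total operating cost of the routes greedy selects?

47

Pick 1: R4 adds 2 new (Leeds, Bristol) at operating cost 5 (ratio 2/5).
Pick 2: R5 adds 4 new (Lincoln, Hull, York, Durham) at operating cost 15 (ratio 4/15).
Pick 3: R3 adds 2 new (Exeter, Carlisle) at operating cost 17 (ratio 2/17).
Pick 4: R1 adds 1 new (Derby) at operating cost 10 (ratio 1/10).
Greedy total operating cost: 5 + 15 + 17 + 10 = 47.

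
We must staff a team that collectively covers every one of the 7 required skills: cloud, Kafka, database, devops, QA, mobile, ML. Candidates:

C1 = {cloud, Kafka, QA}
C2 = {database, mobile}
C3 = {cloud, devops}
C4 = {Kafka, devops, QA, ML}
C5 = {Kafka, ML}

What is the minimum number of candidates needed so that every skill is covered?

3

C1, C2, C4 together cover {cloud, Kafka, database, devops, QA, mobile, ML} — every skill.
No 2 of the 5 candidates cover everything (all 10 pairs fall short), so 3 is minimum.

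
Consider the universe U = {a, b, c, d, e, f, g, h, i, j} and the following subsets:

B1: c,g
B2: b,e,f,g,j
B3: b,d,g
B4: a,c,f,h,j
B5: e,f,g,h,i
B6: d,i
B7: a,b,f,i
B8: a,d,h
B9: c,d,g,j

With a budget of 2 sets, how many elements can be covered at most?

8

Choosing B2, B4 covers {a, b, c, e, f, g, h, j} — 8 elements.
No choice of 2 sets does better; here d, i are left uncovered.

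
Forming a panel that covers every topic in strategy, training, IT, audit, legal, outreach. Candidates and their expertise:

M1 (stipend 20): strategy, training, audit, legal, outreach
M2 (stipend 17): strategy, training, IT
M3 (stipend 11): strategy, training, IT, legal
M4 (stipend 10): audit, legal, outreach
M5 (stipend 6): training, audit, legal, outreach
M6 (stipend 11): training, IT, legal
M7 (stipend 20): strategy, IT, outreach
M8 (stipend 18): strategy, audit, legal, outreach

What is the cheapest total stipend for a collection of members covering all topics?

17

M3, M5 cover every topic at stipend 11 + 6 = 17.
Any cover uses at least 2 members; among all covering selections none totals below 17.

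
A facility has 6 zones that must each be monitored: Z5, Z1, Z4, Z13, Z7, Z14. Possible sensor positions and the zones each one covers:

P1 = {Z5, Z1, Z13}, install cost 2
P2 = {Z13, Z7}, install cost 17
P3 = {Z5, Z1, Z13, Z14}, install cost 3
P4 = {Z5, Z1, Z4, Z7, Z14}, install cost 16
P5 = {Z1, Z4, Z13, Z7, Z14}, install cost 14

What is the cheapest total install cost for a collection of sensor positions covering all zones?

16

P1, P5 cover every zone at install cost 2 + 14 = 16.
Any cover uses at least 2 sensor positions; among all covering selections none totals below 16.
Greedy by coverage-per-install cost would pick P1, P3, P5 for 19 — worse than the optimum 16.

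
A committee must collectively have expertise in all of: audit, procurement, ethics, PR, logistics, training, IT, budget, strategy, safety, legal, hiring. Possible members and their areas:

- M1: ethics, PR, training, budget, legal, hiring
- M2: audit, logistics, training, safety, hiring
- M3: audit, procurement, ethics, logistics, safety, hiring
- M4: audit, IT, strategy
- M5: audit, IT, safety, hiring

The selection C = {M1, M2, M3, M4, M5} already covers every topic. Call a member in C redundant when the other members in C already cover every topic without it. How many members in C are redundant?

2

Drop M1: PR, budget, legal uncovered — not redundant.
Drop M2: the rest still cover every topic — redundant.
Drop M3: procurement uncovered — not redundant.
Drop M4: strategy uncovered — not redundant.
Drop M5: the rest still cover every topic — redundant.
2 redundant: M2, M5.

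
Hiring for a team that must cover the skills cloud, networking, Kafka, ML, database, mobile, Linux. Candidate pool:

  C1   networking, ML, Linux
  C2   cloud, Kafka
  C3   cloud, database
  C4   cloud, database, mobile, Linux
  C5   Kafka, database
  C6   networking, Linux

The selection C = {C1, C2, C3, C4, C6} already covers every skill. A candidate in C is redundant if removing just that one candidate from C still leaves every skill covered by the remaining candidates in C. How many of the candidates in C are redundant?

2

Drop C1: ML uncovered — not redundant.
Drop C2: Kafka uncovered — not redundant.
Drop C3: the rest still cover every skill — redundant.
Drop C4: mobile uncovered — not redundant.
Drop C6: the rest still cover every skill — redundant.
2 redundant: C3, C6.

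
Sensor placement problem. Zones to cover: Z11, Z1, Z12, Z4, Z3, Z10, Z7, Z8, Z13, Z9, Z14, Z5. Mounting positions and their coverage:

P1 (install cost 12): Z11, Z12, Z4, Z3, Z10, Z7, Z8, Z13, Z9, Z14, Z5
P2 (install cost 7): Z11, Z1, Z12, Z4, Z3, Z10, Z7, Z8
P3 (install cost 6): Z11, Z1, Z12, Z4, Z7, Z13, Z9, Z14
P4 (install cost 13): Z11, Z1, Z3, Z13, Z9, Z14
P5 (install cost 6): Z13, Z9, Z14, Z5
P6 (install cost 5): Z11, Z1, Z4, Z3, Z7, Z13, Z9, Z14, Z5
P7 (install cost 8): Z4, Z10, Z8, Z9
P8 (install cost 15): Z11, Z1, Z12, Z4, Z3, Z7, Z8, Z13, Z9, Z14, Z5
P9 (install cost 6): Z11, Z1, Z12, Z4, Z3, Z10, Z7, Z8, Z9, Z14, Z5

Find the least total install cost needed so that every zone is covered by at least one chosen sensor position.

P6, P9 cover every zone at install cost 5 + 6 = 11.
Any cover uses at least 2 sensor positions; among all covering selections none totals below 11.

11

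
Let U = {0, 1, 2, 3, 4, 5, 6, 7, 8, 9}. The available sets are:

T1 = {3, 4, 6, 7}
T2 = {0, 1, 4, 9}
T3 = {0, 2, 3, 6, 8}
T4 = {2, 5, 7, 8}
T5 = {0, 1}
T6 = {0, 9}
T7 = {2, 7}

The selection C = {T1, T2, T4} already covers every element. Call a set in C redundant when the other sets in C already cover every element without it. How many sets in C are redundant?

Drop T1: 3, 6 uncovered — not redundant.
Drop T2: 0, 1, 9 uncovered — not redundant.
Drop T4: 2, 5, 8 uncovered — not redundant.
None of the sets in C is redundant.

0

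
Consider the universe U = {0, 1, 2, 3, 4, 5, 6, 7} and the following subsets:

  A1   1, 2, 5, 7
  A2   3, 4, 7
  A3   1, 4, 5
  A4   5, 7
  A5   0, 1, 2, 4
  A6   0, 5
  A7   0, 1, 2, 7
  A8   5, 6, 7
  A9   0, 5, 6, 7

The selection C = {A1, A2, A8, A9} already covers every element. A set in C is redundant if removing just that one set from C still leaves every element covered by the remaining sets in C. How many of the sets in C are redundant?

Drop A1: 1, 2 uncovered — not redundant.
Drop A2: 3, 4 uncovered — not redundant.
Drop A8: the rest still cover every element — redundant.
Drop A9: 0 uncovered — not redundant.
1 redundant: A8.

1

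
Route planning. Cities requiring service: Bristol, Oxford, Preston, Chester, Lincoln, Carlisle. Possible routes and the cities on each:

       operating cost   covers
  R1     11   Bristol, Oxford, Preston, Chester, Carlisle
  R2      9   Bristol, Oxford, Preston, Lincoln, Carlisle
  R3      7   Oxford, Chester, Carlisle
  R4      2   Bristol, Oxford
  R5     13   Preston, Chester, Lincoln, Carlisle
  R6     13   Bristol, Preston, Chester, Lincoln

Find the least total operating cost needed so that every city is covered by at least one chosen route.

15

R4, R5 cover every city at operating cost 2 + 13 = 15.
Any cover uses at least 2 routes; among all covering selections none totals below 15.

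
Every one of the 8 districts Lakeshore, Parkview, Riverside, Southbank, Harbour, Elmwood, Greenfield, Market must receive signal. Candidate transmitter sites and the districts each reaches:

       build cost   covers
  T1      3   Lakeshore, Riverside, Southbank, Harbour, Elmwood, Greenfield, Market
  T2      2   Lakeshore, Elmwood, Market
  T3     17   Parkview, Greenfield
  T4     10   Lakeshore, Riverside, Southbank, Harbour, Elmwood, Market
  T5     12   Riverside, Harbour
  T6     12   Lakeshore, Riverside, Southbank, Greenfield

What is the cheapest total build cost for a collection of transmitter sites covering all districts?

T1, T3 cover every district at build cost 3 + 17 = 20.
Any cover uses at least 2 transmitter sites; among all covering selections none totals below 20.

20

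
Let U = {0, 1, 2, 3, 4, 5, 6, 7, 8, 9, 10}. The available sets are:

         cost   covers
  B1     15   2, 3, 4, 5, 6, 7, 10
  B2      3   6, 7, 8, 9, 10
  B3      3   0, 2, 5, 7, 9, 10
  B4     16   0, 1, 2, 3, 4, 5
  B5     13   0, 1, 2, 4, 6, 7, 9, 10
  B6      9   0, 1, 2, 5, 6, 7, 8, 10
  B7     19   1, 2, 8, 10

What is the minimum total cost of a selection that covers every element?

B2, B4 cover every element at cost 3 + 16 = 19.
Any cover uses at least 2 sets; among all covering selections none totals below 19.
Greedy by coverage-per-cost would pick B3, B2, B4 for 22 — worse than the optimum 19.

19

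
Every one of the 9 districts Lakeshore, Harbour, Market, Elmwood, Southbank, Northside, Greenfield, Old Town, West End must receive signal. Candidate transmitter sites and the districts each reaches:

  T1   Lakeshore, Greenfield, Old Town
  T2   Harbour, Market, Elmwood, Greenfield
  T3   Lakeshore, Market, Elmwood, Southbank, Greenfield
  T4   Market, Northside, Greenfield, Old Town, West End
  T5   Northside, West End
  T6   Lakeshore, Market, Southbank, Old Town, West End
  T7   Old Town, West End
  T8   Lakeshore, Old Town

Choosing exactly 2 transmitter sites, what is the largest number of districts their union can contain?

8

Choosing T2, T6 covers {Lakeshore, Harbour, Market, Elmwood, Southbank, Greenfield, Old Town, West End} — 8 districts.
No choice of 2 transmitter sites does better; here Northside is left uncovered.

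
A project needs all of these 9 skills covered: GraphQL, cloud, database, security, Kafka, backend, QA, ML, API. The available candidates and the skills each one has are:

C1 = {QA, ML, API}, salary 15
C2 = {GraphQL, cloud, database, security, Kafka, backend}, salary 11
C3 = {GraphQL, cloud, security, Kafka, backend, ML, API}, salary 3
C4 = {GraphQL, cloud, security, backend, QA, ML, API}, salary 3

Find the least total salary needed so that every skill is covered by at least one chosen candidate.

14

C2, C4 cover every skill at salary 11 + 3 = 14.
Any cover uses at least 2 candidates; among all covering selections none totals below 14.
Greedy by coverage-per-salary would pick C3, C4, C2 for 17 — worse than the optimum 14.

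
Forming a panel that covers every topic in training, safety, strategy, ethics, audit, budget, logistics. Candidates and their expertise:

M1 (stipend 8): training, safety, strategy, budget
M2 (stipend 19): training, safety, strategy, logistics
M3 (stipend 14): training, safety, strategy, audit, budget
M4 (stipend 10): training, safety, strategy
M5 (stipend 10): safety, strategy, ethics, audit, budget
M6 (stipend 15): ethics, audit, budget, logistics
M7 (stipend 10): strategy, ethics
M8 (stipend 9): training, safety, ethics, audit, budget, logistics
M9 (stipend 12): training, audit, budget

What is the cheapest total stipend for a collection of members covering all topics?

17

M1, M8 cover every topic at stipend 8 + 9 = 17.
Any cover uses at least 2 members; among all covering selections none totals below 17.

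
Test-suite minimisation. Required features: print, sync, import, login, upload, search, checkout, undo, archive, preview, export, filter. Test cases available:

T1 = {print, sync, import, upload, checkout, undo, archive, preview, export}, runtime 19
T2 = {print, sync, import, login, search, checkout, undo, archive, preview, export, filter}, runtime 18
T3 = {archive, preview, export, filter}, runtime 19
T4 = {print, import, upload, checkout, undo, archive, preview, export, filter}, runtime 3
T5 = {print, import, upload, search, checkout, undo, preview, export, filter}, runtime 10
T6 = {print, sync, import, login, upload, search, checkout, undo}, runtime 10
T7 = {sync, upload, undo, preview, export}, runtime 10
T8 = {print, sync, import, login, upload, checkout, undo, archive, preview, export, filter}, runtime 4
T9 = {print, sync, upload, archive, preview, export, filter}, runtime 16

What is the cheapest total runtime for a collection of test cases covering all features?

T4, T6 cover every feature at runtime 3 + 10 = 13.
Any cover uses at least 2 test cases; among all covering selections none totals below 13.
Greedy by coverage-per-runtime would pick T4, T8, T5 for 17 — worse than the optimum 13.

13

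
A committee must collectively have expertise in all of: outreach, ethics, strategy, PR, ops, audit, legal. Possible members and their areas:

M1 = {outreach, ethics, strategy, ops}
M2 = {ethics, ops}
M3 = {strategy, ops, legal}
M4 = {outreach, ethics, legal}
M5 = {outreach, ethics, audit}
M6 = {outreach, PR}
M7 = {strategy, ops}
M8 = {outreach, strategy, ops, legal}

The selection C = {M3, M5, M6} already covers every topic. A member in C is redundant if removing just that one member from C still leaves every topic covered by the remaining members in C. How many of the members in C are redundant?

Drop M3: strategy, ops, legal uncovered — not redundant.
Drop M5: ethics, audit uncovered — not redundant.
Drop M6: PR uncovered — not redundant.
None of the members in C is redundant.

0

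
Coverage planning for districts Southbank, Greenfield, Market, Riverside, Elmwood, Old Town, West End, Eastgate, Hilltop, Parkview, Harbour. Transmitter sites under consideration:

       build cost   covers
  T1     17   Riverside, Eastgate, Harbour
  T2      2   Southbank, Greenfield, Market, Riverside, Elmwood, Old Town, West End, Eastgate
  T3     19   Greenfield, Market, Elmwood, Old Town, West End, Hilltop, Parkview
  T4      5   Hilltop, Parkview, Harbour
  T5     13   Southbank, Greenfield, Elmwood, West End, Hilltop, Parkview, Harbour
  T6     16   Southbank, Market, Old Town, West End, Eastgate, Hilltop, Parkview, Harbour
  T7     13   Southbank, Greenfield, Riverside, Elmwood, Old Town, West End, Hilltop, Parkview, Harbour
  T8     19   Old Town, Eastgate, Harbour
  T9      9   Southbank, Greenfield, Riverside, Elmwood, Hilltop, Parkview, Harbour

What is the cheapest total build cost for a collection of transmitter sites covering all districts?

7

T2, T4 cover every district at build cost 2 + 5 = 7.
Any cover uses at least 2 transmitter sites; among all covering selections none totals below 7.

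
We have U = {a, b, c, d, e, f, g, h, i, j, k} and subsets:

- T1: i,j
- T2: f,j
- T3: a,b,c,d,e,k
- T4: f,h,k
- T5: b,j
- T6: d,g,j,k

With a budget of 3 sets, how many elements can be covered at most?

10

Choosing T1, T3, T4 covers {a, b, c, d, e, f, h, i, j, k} — 10 elements.
No choice of 3 sets does better; here g is left uncovered.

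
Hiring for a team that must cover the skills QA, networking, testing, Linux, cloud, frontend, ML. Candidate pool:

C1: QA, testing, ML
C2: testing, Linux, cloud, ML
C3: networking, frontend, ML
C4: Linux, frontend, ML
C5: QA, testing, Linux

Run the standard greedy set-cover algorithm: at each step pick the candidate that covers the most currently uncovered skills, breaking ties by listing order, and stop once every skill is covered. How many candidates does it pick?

Pick 1: C2 covers 4 new skills (testing, Linux, cloud, ML).
Pick 2: C3 covers 2 new skills (networking, frontend).
Pick 3: C1 covers 1 new skills (QA).
Greedy uses 3 candidates.

3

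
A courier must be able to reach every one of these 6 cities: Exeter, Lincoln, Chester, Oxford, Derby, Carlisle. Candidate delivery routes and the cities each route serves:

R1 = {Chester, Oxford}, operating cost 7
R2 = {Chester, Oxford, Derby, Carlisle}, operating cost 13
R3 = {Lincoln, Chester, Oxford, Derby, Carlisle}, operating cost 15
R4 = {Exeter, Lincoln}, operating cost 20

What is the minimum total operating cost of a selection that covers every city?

33

R2, R4 cover every city at operating cost 13 + 20 = 33.
Any cover uses at least 2 routes; among all covering selections none totals below 33.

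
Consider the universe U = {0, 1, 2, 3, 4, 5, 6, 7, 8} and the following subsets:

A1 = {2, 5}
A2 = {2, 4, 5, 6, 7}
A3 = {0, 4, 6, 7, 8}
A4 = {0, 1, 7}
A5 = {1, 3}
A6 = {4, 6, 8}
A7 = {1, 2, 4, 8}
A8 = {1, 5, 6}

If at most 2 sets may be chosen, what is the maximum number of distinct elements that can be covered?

Choosing A1, A3 covers {0, 2, 4, 5, 6, 7, 8} — 7 elements.
No choice of 2 sets does better; here 1, 3 are left uncovered.

7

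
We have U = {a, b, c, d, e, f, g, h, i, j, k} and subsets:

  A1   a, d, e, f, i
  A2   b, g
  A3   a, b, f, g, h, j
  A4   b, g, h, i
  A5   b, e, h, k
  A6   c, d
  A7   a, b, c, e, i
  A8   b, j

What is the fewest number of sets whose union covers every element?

4

A1, A3, A5, A6 together cover {a, b, c, d, e, f, g, h, i, j, k} — every element.
No 3 of the 8 sets cover everything (all 56 triples fall short), so 4 is minimum.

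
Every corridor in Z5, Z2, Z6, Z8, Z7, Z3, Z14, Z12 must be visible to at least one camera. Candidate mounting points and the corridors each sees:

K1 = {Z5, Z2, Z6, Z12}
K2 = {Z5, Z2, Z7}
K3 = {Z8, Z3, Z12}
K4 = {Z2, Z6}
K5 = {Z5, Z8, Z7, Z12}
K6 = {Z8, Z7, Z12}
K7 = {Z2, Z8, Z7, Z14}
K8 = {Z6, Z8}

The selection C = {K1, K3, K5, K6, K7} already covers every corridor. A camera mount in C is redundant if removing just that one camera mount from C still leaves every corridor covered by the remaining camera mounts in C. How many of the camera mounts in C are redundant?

2

Drop K1: Z6 uncovered — not redundant.
Drop K3: Z3 uncovered — not redundant.
Drop K5: the rest still cover every corridor — redundant.
Drop K6: the rest still cover every corridor — redundant.
Drop K7: Z14 uncovered — not redundant.
2 redundant: K5, K6.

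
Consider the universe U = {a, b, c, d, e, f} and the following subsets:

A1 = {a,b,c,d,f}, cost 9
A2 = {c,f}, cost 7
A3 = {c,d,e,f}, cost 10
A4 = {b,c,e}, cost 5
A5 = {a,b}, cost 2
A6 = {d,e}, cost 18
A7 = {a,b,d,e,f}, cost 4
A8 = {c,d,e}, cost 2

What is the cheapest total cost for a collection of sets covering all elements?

A7, A8 cover every element at cost 4 + 2 = 6.
Any cover uses at least 2 sets; among all covering selections none totals below 6.

6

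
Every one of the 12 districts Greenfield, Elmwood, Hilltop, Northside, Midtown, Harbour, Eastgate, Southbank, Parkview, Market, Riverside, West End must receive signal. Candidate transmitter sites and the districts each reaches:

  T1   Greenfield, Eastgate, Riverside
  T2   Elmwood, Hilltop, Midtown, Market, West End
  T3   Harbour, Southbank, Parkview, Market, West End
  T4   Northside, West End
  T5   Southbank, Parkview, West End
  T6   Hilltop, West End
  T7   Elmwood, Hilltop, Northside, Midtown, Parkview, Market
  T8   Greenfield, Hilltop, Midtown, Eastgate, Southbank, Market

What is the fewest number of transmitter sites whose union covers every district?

T1, T3, T7 together cover {Greenfield, Elmwood, Hilltop, Northside, Midtown, Harbour, Eastgate, Southbank, Parkview, Market, Riverside, West End} — every district.
No 2 of the 8 transmitter sites cover everything (all 28 pairs fall short), so 3 is minimum.

3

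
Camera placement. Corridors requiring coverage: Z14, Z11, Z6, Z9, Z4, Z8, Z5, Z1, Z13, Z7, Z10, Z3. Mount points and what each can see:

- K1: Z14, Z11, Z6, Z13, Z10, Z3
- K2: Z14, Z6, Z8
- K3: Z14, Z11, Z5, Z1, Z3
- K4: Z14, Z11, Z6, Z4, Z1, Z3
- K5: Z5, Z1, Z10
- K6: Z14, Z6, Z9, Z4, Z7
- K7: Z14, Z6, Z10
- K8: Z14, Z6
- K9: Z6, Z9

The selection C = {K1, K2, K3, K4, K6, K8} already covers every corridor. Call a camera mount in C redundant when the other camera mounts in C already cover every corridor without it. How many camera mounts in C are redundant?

Drop K1: Z13, Z10 uncovered — not redundant.
Drop K2: Z8 uncovered — not redundant.
Drop K3: Z5 uncovered — not redundant.
Drop K4: the rest still cover every corridor — redundant.
Drop K6: Z9, Z7 uncovered — not redundant.
Drop K8: the rest still cover every corridor — redundant.
2 redundant: K4, K8.

2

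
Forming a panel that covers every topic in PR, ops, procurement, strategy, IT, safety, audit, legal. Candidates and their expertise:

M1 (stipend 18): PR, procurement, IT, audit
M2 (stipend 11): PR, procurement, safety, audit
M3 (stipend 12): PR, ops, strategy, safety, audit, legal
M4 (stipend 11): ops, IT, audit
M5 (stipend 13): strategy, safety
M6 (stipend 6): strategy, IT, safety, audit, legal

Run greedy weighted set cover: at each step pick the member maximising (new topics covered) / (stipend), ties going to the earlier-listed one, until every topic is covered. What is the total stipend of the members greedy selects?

Pick 1: M6 adds 5 new (strategy, IT, safety, audit, legal) at stipend 6 (ratio 5/6).
Pick 2: M2 adds 2 new (PR, procurement) at stipend 11 (ratio 2/11).
Pick 3: M4 adds 1 new (ops) at stipend 11 (ratio 1/11).
Greedy total stipend: 6 + 11 + 11 = 28.

28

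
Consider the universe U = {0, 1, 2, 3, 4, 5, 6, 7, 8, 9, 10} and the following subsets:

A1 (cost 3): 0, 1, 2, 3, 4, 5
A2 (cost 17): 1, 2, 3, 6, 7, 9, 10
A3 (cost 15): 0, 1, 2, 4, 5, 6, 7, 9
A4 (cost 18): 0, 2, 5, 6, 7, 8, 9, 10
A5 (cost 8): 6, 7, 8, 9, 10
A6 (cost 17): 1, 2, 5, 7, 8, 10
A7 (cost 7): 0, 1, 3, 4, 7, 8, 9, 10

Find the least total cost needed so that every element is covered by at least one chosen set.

11

A1, A5 cover every element at cost 3 + 8 = 11.
Any cover uses at least 2 sets; among all covering selections none totals below 11.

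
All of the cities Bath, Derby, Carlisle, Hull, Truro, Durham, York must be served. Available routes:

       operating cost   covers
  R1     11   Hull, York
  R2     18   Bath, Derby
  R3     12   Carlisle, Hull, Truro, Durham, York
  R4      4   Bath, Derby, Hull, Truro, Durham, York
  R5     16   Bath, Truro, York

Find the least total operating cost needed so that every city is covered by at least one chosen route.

R3, R4 cover every city at operating cost 12 + 4 = 16.
Any cover uses at least 2 routes; among all covering selections none totals below 16.

16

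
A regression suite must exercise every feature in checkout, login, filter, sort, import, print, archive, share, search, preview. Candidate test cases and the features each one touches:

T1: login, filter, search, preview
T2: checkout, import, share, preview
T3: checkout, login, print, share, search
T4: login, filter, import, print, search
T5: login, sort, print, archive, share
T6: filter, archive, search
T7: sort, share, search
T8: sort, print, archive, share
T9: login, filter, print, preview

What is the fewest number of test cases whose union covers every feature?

3

T1, T2, T5 together cover {checkout, login, filter, sort, import, print, archive, share, search, preview} — every feature.
No 2 of the 9 test cases cover everything (all 36 pairs fall short), so 3 is minimum.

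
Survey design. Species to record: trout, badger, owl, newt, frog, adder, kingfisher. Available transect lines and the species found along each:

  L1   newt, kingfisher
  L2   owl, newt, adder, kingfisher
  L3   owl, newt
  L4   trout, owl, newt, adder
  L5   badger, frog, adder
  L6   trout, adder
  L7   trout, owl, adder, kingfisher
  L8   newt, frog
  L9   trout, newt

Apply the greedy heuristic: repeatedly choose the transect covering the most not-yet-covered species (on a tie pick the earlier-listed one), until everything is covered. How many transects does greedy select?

Pick 1: L2 covers 4 new species (owl, newt, adder, kingfisher).
Pick 2: L5 covers 2 new species (badger, frog).
Pick 3: L4 covers 1 new species (trout).
Greedy uses 3 transects.

3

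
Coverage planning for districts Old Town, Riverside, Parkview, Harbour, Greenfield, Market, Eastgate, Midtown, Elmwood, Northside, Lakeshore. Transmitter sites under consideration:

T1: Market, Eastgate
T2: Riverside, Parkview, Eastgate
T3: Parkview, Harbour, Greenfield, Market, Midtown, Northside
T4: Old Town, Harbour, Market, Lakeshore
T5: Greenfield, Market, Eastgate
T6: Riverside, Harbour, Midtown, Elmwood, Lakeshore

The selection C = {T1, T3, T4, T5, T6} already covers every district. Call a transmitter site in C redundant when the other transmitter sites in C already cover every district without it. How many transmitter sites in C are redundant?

Drop T1: the rest still cover every district — redundant.
Drop T3: Parkview, Northside uncovered — not redundant.
Drop T4: Old Town uncovered — not redundant.
Drop T5: the rest still cover every district — redundant.
Drop T6: Riverside, Elmwood uncovered — not redundant.
2 redundant: T1, T5.

2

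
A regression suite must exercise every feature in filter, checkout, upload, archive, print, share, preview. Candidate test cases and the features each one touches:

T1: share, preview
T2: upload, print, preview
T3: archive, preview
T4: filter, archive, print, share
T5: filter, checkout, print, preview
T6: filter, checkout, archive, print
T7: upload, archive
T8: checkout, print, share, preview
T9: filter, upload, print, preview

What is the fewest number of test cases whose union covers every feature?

3

T1, T2, T6 together cover {filter, checkout, upload, archive, print, share, preview} — every feature.
No 2 of the 9 test cases cover everything (all 36 pairs fall short), so 3 is minimum.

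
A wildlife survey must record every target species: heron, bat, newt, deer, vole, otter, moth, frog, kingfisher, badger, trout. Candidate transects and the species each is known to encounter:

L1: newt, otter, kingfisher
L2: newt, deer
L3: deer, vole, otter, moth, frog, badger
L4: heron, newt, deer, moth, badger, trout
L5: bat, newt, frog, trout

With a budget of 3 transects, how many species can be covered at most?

Choosing L1, L3, L4 covers {heron, newt, deer, vole, otter, moth, frog, kingfisher, badger, trout} — 10 species.
No choice of 3 transects does better; here bat is left uncovered.

10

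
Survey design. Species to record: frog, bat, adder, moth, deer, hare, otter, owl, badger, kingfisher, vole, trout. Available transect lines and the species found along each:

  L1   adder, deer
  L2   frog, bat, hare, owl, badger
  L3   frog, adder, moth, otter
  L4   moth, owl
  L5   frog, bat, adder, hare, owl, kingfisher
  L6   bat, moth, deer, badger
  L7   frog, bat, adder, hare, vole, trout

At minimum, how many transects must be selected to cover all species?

L3, L5, L6, L7 together cover {frog, bat, adder, moth, deer, hare, otter, owl, badger, kingfisher, vole, trout} — every species.
No 3 of the 7 transects cover everything (all 35 triples fall short), so 4 is minimum.

4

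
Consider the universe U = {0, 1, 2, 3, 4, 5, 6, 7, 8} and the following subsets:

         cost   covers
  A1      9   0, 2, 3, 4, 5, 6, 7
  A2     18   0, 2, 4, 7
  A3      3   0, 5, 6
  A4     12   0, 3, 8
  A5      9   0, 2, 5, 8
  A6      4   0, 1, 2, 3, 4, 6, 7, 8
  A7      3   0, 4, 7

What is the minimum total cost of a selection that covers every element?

A3, A6 cover every element at cost 3 + 4 = 7.
Any cover uses at least 2 sets; among all covering selections none totals below 7.

7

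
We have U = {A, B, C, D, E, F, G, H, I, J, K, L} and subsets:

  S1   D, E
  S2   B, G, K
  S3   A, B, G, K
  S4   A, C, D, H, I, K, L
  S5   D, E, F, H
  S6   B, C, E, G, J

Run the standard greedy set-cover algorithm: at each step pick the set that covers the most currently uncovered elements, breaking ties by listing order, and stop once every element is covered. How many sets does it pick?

3

Pick 1: S4 covers 7 new elements (A, C, D, H, I, K, L).
Pick 2: S6 covers 4 new elements (B, E, G, J).
Pick 3: S5 covers 1 new elements (F).
Greedy uses 3 sets.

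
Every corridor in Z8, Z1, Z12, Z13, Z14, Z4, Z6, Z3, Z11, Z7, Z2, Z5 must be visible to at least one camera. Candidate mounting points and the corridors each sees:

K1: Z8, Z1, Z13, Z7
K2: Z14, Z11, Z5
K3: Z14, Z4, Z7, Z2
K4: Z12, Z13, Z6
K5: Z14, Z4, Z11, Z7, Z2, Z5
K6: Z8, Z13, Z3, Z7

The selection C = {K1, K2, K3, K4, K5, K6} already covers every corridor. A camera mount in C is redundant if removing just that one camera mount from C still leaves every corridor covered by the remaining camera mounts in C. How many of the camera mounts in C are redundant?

3

Drop K1: Z1 uncovered — not redundant.
Drop K2: the rest still cover every corridor — redundant.
Drop K3: the rest still cover every corridor — redundant.
Drop K4: Z12, Z6 uncovered — not redundant.
Drop K5: the rest still cover every corridor — redundant.
Drop K6: Z3 uncovered — not redundant.
3 redundant: K2, K3, K5.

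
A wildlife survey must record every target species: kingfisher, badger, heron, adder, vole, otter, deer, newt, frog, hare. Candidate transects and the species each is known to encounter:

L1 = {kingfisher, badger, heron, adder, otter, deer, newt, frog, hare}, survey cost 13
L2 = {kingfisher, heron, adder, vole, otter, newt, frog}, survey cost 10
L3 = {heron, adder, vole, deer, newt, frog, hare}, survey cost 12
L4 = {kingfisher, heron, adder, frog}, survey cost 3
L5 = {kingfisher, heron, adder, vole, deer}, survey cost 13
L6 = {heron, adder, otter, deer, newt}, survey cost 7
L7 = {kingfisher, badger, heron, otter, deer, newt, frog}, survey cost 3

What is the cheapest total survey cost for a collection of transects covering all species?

L3, L7 cover every species at survey cost 12 + 3 = 15.
Any cover uses at least 2 transects; among all covering selections none totals below 15.

15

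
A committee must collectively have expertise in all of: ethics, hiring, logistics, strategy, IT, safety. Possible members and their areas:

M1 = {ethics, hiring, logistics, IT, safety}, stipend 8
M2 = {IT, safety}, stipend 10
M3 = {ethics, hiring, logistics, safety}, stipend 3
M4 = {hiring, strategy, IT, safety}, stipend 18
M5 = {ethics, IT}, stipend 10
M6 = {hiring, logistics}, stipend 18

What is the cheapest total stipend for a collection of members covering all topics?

M3, M4 cover every topic at stipend 3 + 18 = 21.
Any cover uses at least 2 members; among all covering selections none totals below 21.

21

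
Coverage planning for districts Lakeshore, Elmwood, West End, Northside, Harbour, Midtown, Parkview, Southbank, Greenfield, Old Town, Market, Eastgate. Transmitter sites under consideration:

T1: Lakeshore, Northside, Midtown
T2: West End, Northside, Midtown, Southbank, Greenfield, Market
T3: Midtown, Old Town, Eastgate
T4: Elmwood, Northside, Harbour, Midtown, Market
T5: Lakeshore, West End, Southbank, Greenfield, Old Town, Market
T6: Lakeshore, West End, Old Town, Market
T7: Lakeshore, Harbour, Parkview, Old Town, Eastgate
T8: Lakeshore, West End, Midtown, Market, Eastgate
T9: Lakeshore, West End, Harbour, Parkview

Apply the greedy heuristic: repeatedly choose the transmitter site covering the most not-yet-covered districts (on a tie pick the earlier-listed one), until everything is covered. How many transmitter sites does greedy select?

Pick 1: T2 covers 6 new districts (West End, Northside, Midtown, Southbank, Greenfield, Market).
Pick 2: T7 covers 5 new districts (Lakeshore, Harbour, Parkview, Old Town, Eastgate).
Pick 3: T4 covers 1 new districts (Elmwood).
Greedy uses 3 transmitter sites.

3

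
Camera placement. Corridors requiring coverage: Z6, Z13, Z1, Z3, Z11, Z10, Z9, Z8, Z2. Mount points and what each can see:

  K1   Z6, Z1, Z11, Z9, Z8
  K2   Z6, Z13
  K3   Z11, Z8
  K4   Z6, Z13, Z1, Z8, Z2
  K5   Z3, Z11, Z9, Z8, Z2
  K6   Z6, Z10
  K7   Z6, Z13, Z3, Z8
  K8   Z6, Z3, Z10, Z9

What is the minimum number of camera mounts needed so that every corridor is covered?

3

K1, K4, K8 together cover {Z6, Z13, Z1, Z3, Z11, Z10, Z9, Z8, Z2} — every corridor.
No 2 of the 8 camera mounts cover everything (all 28 pairs fall short), so 3 is minimum.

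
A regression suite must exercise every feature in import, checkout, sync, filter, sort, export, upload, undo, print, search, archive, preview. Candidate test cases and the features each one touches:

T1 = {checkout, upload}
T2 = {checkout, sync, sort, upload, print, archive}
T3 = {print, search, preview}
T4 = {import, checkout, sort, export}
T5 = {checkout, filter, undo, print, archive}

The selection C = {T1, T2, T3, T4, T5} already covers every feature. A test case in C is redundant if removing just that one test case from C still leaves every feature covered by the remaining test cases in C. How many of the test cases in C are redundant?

1

Drop T1: the rest still cover every feature — redundant.
Drop T2: sync uncovered — not redundant.
Drop T3: search, preview uncovered — not redundant.
Drop T4: import, export uncovered — not redundant.
Drop T5: filter, undo uncovered — not redundant.
1 redundant: T1.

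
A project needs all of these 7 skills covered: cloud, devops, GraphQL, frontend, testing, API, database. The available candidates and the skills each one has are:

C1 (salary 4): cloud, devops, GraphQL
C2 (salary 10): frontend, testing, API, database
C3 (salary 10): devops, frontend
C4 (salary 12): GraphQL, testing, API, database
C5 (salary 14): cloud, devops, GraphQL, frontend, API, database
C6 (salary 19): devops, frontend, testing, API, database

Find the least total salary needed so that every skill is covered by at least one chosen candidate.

C1, C2 cover every skill at salary 4 + 10 = 14.
Any cover uses at least 2 candidates; among all covering selections none totals below 14.

14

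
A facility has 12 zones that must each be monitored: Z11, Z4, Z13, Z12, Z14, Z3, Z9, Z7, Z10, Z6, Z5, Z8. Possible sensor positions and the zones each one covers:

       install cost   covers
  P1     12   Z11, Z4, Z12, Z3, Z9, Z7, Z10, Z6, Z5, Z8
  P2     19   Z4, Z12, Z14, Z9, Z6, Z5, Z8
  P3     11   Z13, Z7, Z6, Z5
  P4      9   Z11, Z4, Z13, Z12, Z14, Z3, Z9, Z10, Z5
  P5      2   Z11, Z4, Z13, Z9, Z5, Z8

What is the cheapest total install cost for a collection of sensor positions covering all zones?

P1, P4 cover every zone at install cost 12 + 9 = 21.
Any cover uses at least 2 sensor positions; among all covering selections none totals below 21.
Greedy by coverage-per-install cost would pick P5, P4, P3 for 22 — worse than the optimum 21.

21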